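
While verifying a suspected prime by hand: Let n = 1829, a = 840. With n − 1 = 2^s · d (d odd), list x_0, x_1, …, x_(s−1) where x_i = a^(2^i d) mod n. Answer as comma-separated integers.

n − 1 = 1828 = 2^2 · 457, so s = 2 and d = 457.
x_0 = 840^457 mod 1829 = 978.
x_1 = 978^2 mod 1829 = 1746.

978, 1746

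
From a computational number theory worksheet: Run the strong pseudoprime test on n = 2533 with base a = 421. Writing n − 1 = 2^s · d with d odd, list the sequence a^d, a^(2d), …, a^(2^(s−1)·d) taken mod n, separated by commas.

1781, 645

n − 1 = 2532 = 2^2 · 633, so s = 2 and d = 633.
x_0 = 421^633 mod 2533 = 1781.
x_1 = 1781^2 mod 2533 = 645.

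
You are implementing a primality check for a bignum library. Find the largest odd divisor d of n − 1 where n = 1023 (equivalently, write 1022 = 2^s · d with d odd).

511

Halving: 1022 → 511; 511 is odd.
So 1022 = 2^1 · 511.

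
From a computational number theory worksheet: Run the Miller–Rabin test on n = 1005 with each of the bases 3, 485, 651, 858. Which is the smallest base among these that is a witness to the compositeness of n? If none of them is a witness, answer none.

n − 1 = 1004 = 2^2 · 251, so s = 2 and d = 251.
Base 3: x_0 = 3^251 mod 1005 = 387. x_0 is neither 1 nor 1004, so continue squaring. x_1 = 387^2 mod 1005 = 24. Reached i = s−1 = 1 without hitting −1: 3 is a Miller–Rabin witness and 1005 is composite.
Base 485: x_0 = 485^251 mod 1005 = 170. x_0 is neither 1 nor 1004, so continue squaring. x_1 = 170^2 mod 1005 = 760. Reached i = s−1 = 1 without hitting −1: 485 is a Miller–Rabin witness and 1005 is composite.
Base 651: x_0 = 651^251 mod 1005 = 666. x_0 is neither 1 nor 1004, so continue squaring. x_1 = 666^2 mod 1005 = 351. Reached i = s−1 = 1 without hitting −1: 651 is a Miller–Rabin witness and 1005 is composite.
Base 858: x_0 = 858^251 mod 1005 = 717. x_0 is neither 1 nor 1004, so continue squaring. x_1 = 717^2 mod 1005 = 534. Reached i = s−1 = 1 without hitting −1: 858 is a Miller–Rabin witness and 1005 is composite.
The smallest witness among the given bases is 3.

3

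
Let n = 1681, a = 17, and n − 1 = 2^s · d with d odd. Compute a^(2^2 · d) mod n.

1475

n − 1 = 1680 = 2^4 · 105, so s = 4 and d = 105.
x_0 = 17^105 mod 1681 = 711.
x_1 = 711^2 mod 1681 = 1221.
x_2 = 1221^2 mod 1681 = 1475.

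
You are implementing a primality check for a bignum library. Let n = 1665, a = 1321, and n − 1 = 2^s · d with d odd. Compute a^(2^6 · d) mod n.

n − 1 = 1664 = 2^7 · 13, so s = 7 and d = 13.
Repeated squaring mod 1665: 1321^1 ≡ 1321, 1321^2 ≡ 121, 1321^4 ≡ 1321, 1321^8 ≡ 121.
13 = 8 + 4 + 1, so 1321^13 ≡ 121·1321·1321 ≡ 1321 (mod 1665).
x_0 = 1321.
x_1 = 1321^2 mod 1665 = 121.
x_2 = 121^2 mod 1665 = 1321.
x_3 = 1321^2 mod 1665 = 121.
x_4 = 121^2 mod 1665 = 1321.
x_5 = 1321^2 mod 1665 = 121.
x_6 = 121^2 mod 1665 = 1321.

1321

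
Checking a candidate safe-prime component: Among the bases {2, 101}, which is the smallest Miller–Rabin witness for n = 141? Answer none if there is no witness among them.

2

n − 1 = 140 = 2^2 · 35, so s = 2 and d = 35.
Base 2: x_0 = 2^35 mod 141 = 101. x_0 is neither 1 nor 140, so continue squaring. x_1 = 101^2 mod 141 = 49. Reached i = s−1 = 1 without hitting −1: 2 is a Miller–Rabin witness and 141 is composite.
Base 101: x_0 = 101^35 mod 141 = 17. x_0 is neither 1 nor 140, so continue squaring. x_1 = 17^2 mod 141 = 7. Reached i = s−1 = 1 without hitting −1: 101 is a Miller–Rabin witness and 141 is composite.
The smallest witness among the given bases is 2.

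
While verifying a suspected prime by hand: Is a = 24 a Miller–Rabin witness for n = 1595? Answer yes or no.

yes

n − 1 = 1594 = 2^1 · 797, so s = 1 and d = 797.
Repeated squaring mod 1595: 24^1 ≡ 24, 24^2 ≡ 576, 24^4 ≡ 16, 24^8 ≡ 256, 24^16 ≡ 141, 24^32 ≡ 741, 24^64 ≡ 401, 24^128 ≡ 1301, 24^256 ≡ 306, 24^512 ≡ 1126.
797 = 512 + 256 + 16 + 8 + 4 + 1, so 24^797 ≡ 1126·306·141·256·16·24 ≡ 139 (mod 1595).
x_0 = 24^797 mod 1595 = 139.
x_0 ∉ {1, 1594} and s = 1, so 24 is a Miller–Rabin witness and 1595 is composite.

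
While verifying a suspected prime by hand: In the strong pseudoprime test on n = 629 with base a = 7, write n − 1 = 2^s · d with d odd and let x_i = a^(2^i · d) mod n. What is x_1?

n − 1 = 628 = 2^2 · 157, so s = 2 and d = 157.
x_0 = 7^157 mod 629 = 329.
x_1 = 329^2 mod 629 = 53.

53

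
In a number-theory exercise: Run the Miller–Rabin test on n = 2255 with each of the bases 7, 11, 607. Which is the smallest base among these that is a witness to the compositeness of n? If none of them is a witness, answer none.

7

n − 1 = 2254 = 2^1 · 1127, so s = 1 and d = 1127.
Base 7: x_0 = 7^1127 mod 2255 = 468. x_0 ∉ {1, 2254} and s = 1, so 7 is a Miller–Rabin witness and 2255 is composite.
Base 11: x_0 = 11^1127 mod 2255 = 1716. x_0 ∉ {1, 2254} and s = 1, so 11 is a Miller–Rabin witness and 2255 is composite.
Base 607: x_0 = 607^1127 mod 2255 = 1228. x_0 ∉ {1, 2254} and s = 1, so 607 is a Miller–Rabin witness and 2255 is composite.
The smallest witness among the given bases is 7.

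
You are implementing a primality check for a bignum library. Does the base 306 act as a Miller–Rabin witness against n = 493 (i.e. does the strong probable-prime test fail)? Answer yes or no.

n − 1 = 492 = 2^2 · 123, so s = 2 and d = 123.
x_0 = 306^123 mod 493 = 170.
x_0 is neither 1 nor 492, so continue squaring.
x_1 = 170^2 mod 493 = 306.
Reached i = s−1 = 1 without hitting −1: 306 is a Miller–Rabin witness and 493 is composite.

yes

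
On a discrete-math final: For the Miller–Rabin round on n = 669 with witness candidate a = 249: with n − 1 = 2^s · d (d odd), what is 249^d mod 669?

n − 1 = 668 = 2^2 · 167, so s = 2 and d = 167.
Repeated squaring mod 669: 249^1 ≡ 249, 249^2 ≡ 453, 249^4 ≡ 495, 249^8 ≡ 171, 249^16 ≡ 474, 249^32 ≡ 561, 249^64 ≡ 291, 249^128 ≡ 387.
167 = 128 + 32 + 4 + 2 + 1, so 249^167 ≡ 387·561·495·453·249 ≡ 636 (mod 669).

636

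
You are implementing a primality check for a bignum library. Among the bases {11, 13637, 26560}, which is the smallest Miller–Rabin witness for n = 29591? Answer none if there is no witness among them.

n − 1 = 29590 = 2^1 · 14795, so s = 1 and d = 14795.
Base 11: x_0 = 11^14795 mod 29591 = 28737. x_0 ∉ {1, 29590} and s = 1, so 11 is a Miller–Rabin witness and 29591 is composite.
Base 13637: x_0 = 13637^14795 mod 29591 = 17442. x_0 ∉ {1, 29590} and s = 1, so 13637 is a Miller–Rabin witness and 29591 is composite.
Base 26560: x_0 = 26560^14795 mod 29591 = 25132. x_0 ∉ {1, 29590} and s = 1, so 26560 is a Miller–Rabin witness and 29591 is composite.
The smallest witness among the given bases is 11.

11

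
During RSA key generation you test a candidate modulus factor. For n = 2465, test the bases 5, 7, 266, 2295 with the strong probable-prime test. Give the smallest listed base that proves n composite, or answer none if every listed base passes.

5

n − 1 = 2464 = 2^5 · 77, so s = 5 and d = 77.
Base 5: x_0 = 5^77 mod 2465 = 2145. x_0 is neither 1 nor 2464, so continue squaring. x_1 = 2145^2 mod 2465 = 1335. x_2 = 1335^2 mod 2465 = 30. x_3 = 30^2 mod 2465 = 900. x_4 = 900^2 mod 2465 = 1480. Reached i = s−1 = 4 without hitting −1: 5 is a Miller–Rabin witness and 2465 is composite.
Base 7: x_0 = 7^77 mod 2465 = 2437. x_0 is neither 1 nor 2464, so continue squaring. x_1 = 2437^2 mod 2465 = 784. x_2 = 784^2 mod 2465 = 871. x_3 = 871^2 mod 2465 = 1886. x_4 = 1886^2 mod 2465 = 1. x_4 = 1 but x_3 ≠ ±1, a nontrivial square root of 1 — 7 is a witness and 2465 is composite.
Base 266: x_0 = 266^77 mod 2465 = 1826. x_0 is neither 1 nor 2464, so continue squaring. x_1 = 1826^2 mod 2465 = 1596. x_2 = 1596^2 mod 2465 = 871. x_3 = 871^2 mod 2465 = 1886. x_4 = 1886^2 mod 2465 = 1. x_4 = 1 but x_3 ≠ ±1, a nontrivial square root of 1 — 266 is a witness and 2465 is composite.
Base 2295: x_0 = 2295^77 mod 2465 = 1275. x_0 is neither 1 nor 2464, so continue squaring. x_1 = 1275^2 mod 2465 = 1190. x_2 = 1190^2 mod 2465 = 1190. x_3 = 1190^2 mod 2465 = 1190. x_4 = 1190^2 mod 2465 = 1190. Reached i = s−1 = 4 without hitting −1: 2295 is a Miller–Rabin witness and 2465 is composite.
The smallest witness among the given bases is 5.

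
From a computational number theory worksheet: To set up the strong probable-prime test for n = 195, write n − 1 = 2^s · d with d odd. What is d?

Halving: 194 → 97; 97 is odd.
So 194 = 2^1 · 97.

97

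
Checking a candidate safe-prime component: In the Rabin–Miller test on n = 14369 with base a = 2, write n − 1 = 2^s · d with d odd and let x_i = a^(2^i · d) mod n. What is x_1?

n − 1 = 14368 = 2^5 · 449, so s = 5 and d = 449.
By repeated squaring, 2^449 ≡ 1760 (mod 14369).
x_0 = 1760.
x_1 = 1760^2 mod 14369 = 8265.

8265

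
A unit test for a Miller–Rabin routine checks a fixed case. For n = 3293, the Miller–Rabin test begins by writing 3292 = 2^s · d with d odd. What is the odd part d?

Halving: 3292 → 1646 → 823; 823 is odd.
So 3292 = 2^2 · 823.

823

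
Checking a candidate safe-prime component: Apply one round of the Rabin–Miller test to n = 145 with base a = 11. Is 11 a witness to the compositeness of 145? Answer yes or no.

yes

n − 1 = 144 = 2^4 · 9, so s = 4 and d = 9.
x_0 = 11^9 mod 145 = 31.
x_0 is neither 1 nor 144, so continue squaring.
x_1 = 31^2 mod 145 = 91.
x_2 = 91^2 mod 145 = 16.
x_3 = 16^2 mod 145 = 111.
Reached i = s−1 = 3 without hitting −1: 11 is a Miller–Rabin witness and 145 is composite.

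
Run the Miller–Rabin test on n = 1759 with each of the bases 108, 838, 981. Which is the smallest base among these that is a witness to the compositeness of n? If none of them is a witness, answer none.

none

n − 1 = 1758 = 2^1 · 879, so s = 1 and d = 879.
Base 108: x_0 = 108^879 mod 1759 = 1758. x_0 = 1758 ≡ −1, so 108 is not a witness.
Base 838: x_0 = 838^879 mod 1759 = 1. x_0 = 1, so 838 is not a witness.
Base 981: x_0 = 981^879 mod 1759 = 1. x_0 = 1, so 981 is not a witness.
No listed base is a witness for 1759.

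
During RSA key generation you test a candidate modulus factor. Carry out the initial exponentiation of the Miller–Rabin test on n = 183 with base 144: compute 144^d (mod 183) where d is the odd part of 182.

n − 1 = 182 = 2^1 · 91, so s = 1 and d = 91.
144^91 mod 183 = 144.

144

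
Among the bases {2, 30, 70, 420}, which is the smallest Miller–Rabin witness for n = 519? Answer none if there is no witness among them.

n − 1 = 518 = 2^1 · 259, so s = 1 and d = 259.
Base 2: x_0 = 2^259 mod 519 = 344. x_0 ∉ {1, 518} and s = 1, so 2 is a Miller–Rabin witness and 519 is composite.
Base 30: x_0 = 30^259 mod 519 = 489. x_0 ∉ {1, 518} and s = 1, so 30 is a Miller–Rabin witness and 519 is composite.
Base 70: x_0 = 70^259 mod 519 = 103. x_0 ∉ {1, 518} and s = 1, so 70 is a Miller–Rabin witness and 519 is composite.
Base 420: x_0 = 420^259 mod 519 = 99. x_0 ∉ {1, 518} and s = 1, so 420 is a Miller–Rabin witness and 519 is composite.
The smallest witness among the given bases is 2.

2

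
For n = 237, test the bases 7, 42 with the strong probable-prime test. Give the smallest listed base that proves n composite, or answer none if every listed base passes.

n − 1 = 236 = 2^2 · 59, so s = 2 and d = 59.
Base 7: x_0 = 7^59 mod 237 = 133. x_0 is neither 1 nor 236, so continue squaring. x_1 = 133^2 mod 237 = 151. Reached i = s−1 = 1 without hitting −1: 7 is a Miller–Rabin witness and 237 is composite.
Base 42: x_0 = 42^59 mod 237 = 90. x_0 is neither 1 nor 236, so continue squaring. x_1 = 90^2 mod 237 = 42. Reached i = s−1 = 1 without hitting −1: 42 is a Miller–Rabin witness and 237 is composite.
The smallest witness among the given bases is 7.

7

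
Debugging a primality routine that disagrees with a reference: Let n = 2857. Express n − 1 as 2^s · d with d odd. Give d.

357

Halving: 2856 → 1428 → 714 → 357; 357 is odd.
So 2856 = 2^3 · 357.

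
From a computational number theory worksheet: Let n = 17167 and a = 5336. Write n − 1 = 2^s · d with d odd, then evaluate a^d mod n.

17166

n − 1 = 17166 = 2^1 · 8583, so s = 1 and d = 8583.
Repeated squaring mod 17167: 5336^1 ≡ 5336, 5336^2 ≡ 10010, 5336^4 ≡ 13488, 5336^8 ≡ 7445, 5336^16 ≡ 12949, 5336^32 ≡ 6512, 5336^64 ≡ 3654, 5336^128 ≡ 12957, 5336^256 ≡ 7756, 5336^512 ≡ 2368, 5336^1024 ≡ 10982, 5336^2048 ≡ 6149, 5336^4096 ≡ 8467, 5336^8192 ≡ 697.
8583 = 8192 + 256 + 128 + 4 + 2 + 1, so 5336^8583 ≡ 697·7756·12957·13488·10010·5336 ≡ 17166 (mod 17167).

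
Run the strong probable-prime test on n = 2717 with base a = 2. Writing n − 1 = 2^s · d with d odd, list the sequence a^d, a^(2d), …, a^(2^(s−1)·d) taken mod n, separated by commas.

193, 1928

n − 1 = 2716 = 2^2 · 679, so s = 2 and d = 679.
x_0 = 2^679 mod 2717 = 193.
x_1 = 193^2 mod 2717 = 1928.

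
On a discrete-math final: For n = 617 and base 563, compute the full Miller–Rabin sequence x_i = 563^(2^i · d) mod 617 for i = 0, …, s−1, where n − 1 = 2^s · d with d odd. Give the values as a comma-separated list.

182, 423, 616

n − 1 = 616 = 2^3 · 77, so s = 3 and d = 77.
x_0 = 563^77 mod 617 = 182.
x_1 = 182^2 mod 617 = 423.
x_2 = 423^2 mod 617 = 616.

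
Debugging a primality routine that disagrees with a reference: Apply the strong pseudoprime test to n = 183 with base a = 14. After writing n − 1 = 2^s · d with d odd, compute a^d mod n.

14

n − 1 = 182 = 2^1 · 91, so s = 1 and d = 91.
Repeated squaring mod 183: 14^1 ≡ 14, 14^2 ≡ 13, 14^4 ≡ 169, 14^8 ≡ 13, 14^16 ≡ 169, 14^32 ≡ 13, 14^64 ≡ 169.
91 = 64 + 16 + 8 + 2 + 1, so 14^91 ≡ 169·169·13·13·14 ≡ 14 (mod 183).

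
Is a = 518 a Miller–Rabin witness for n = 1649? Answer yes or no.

n − 1 = 1648 = 2^4 · 103, so s = 4 and d = 103.
x_0 = 518^103 mod 1649 = 729.
x_0 is neither 1 nor 1648, so continue squaring.
x_1 = 729^2 mod 1649 = 463.
x_2 = 463^2 mod 1649 = 1648.
x_2 ≡ −1, so 518 is not a witness.

no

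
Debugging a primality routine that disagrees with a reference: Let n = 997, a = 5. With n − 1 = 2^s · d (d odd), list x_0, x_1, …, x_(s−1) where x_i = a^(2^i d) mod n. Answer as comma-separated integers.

161, 996

n − 1 = 996 = 2^2 · 249, so s = 2 and d = 249.
x_0 = 5^249 mod 997 = 161.
x_1 = 161^2 mod 997 = 996.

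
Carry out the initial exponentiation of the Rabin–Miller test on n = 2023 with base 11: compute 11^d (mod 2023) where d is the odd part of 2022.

974

n − 1 = 2022 = 2^1 · 1011, so s = 1 and d = 1011.
11^1011 mod 2023 = 974.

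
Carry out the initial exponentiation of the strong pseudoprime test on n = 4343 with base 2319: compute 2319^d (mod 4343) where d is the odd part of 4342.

1573

n − 1 = 4342 = 2^1 · 2171, so s = 1 and d = 2171.
2319^2171 mod 4343 = 1573.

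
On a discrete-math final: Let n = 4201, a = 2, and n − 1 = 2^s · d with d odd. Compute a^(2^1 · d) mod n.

1

n − 1 = 4200 = 2^3 · 525, so s = 3 and d = 525.
x_0 = 2^525 mod 4201 = 1.
x_1 = 1^2 mod 4201 = 1.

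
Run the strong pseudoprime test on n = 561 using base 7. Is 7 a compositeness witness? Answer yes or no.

yes

n − 1 = 560 = 2^4 · 35, so s = 4 and d = 35.
Repeated squaring mod 561: 7^1 ≡ 7, 7^2 ≡ 49, 7^4 ≡ 157, 7^8 ≡ 526, 7^16 ≡ 103, 7^32 ≡ 511.
35 = 32 + 2 + 1, so 7^35 ≡ 511·49·7 ≡ 241 (mod 561).
x_0 = 7^35 mod 561 = 241.
x_0 is neither 1 nor 560, so continue squaring.
x_1 = 241^2 mod 561 = 298.
x_2 = 298^2 mod 561 = 166.
x_3 = 166^2 mod 561 = 67.
Reached i = s−1 = 3 without hitting −1: 7 is a Miller–Rabin witness and 561 is composite.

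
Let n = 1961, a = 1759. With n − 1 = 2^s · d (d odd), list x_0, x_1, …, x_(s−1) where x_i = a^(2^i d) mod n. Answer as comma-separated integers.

1475, 876, 625

n − 1 = 1960 = 2^3 · 245, so s = 3 and d = 245.
x_0 = 1759^245 mod 1961 = 1475.
x_1 = 1475^2 mod 1961 = 876.
x_2 = 876^2 mod 1961 = 625.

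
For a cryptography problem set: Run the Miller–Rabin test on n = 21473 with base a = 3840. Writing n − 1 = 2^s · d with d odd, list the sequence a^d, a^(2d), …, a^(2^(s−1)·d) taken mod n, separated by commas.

2623, 8769, 548, 21155, 15232

n − 1 = 21472 = 2^5 · 671, so s = 5 and d = 671.
x_0 = 3840^671 mod 21473 = 2623.
x_1 = 2623^2 mod 21473 = 8769.
x_2 = 8769^2 mod 21473 = 548.
x_3 = 548^2 mod 21473 = 21155.
x_4 = 21155^2 mod 21473 = 15232.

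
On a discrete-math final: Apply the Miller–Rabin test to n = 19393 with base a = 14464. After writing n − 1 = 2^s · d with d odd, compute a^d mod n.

n − 1 = 19392 = 2^6 · 303, so s = 6 and d = 303.
14464^303 mod 19393 = 16983.

16983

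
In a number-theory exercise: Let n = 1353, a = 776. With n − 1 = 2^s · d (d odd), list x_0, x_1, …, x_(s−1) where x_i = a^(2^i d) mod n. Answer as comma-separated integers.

530, 829, 1270

n − 1 = 1352 = 2^3 · 169, so s = 3 and d = 169.
x_0 = 776^169 mod 1353 = 530.
x_1 = 530^2 mod 1353 = 829.
x_2 = 829^2 mod 1353 = 1270.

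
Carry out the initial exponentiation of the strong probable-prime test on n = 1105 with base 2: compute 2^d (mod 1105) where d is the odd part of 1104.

967

n − 1 = 1104 = 2^4 · 69, so s = 4 and d = 69.
2^69 mod 1105 = 967.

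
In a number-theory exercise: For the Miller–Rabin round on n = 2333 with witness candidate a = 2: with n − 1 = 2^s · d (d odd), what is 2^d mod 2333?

2225

n − 1 = 2332 = 2^2 · 583, so s = 2 and d = 583.
2^583 mod 2333 = 2225.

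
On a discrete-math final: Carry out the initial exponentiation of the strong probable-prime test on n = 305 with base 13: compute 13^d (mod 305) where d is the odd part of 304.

257

n − 1 = 304 = 2^4 · 19, so s = 4 and d = 19.
Repeated squaring mod 305: 13^1 ≡ 13, 13^2 ≡ 169, 13^4 ≡ 196, 13^8 ≡ 291, 13^16 ≡ 196.
19 = 16 + 2 + 1, so 13^19 ≡ 196·169·13 ≡ 257 (mod 305).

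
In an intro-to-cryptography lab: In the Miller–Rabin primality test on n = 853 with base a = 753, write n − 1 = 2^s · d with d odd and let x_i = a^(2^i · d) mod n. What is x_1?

n − 1 = 852 = 2^2 · 213, so s = 2 and d = 213.
x_0 = 753^213 mod 853 = 852.
x_1 = 852^2 mod 853 = 1.

1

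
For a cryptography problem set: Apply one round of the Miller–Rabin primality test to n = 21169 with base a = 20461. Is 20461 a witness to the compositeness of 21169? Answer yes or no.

n − 1 = 21168 = 2^4 · 1323, so s = 4 and d = 1323.
x_0 = 20461^1323 mod 21169 = 17914.
x_0 is neither 1 nor 21168, so continue squaring.
x_1 = 17914^2 mod 21169 = 10525.
x_2 = 10525^2 mod 21169 = 19417.
x_3 = 19417^2 mod 21169 = 21168.
x_3 ≡ −1, so 20461 is not a witness.

no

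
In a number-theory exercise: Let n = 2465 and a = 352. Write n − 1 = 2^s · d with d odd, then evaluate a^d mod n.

n − 1 = 2464 = 2^5 · 77, so s = 5 and d = 77.
Repeated squaring mod 2465: 352^1 ≡ 352, 352^2 ≡ 654, 352^4 ≡ 1271, 352^8 ≡ 866, 352^16 ≡ 596, 352^32 ≡ 256, 352^64 ≡ 1446.
77 = 64 + 8 + 4 + 1, so 352^77 ≡ 1446·866·1271·352 ≡ 2377 (mod 2465).

2377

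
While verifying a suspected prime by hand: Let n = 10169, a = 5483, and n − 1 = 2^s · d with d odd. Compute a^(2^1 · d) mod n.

2339

n − 1 = 10168 = 2^3 · 1271, so s = 3 and d = 1271.
By repeated squaring, 5483^1271 ≡ 4120 (mod 10169).
x_0 = 4120.
x_1 = 4120^2 mod 10169 = 2339.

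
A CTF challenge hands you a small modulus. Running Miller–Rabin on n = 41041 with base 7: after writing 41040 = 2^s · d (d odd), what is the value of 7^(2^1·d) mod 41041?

n − 1 = 41040 = 2^4 · 2565, so s = 4 and d = 2565.
Repeated squaring mod 41041: 7^1 ≡ 7, 7^2 ≡ 49, 7^4 ≡ 2401, 7^8 ≡ 19061, 7^16 ≡ 26789, 7^32 ≡ 7595, 7^64 ≡ 21420, 7^128 ≡ 19061, 7^256 ≡ 26789, 7^512 ≡ 7595, 7^1024 ≡ 21420, 7^2048 ≡ 19061.
2565 = 2048 + 512 + 4 + 1, so 7^2565 ≡ 19061·7595·2401·7 ≡ 1022 (mod 41041).
x_0 = 1022.
x_1 = 1022^2 mod 41041 = 18459.

18459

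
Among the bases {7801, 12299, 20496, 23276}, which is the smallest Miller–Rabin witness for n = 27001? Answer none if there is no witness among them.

12299

n − 1 = 27000 = 2^3 · 3375, so s = 3 and d = 3375.
Base 7801: x_0 = 7801^3375 mod 27001 = 1. x_0 = 1, so 7801 is not a witness.
Base 12299: x_0 = 12299^3375 mod 27001 = 16615. x_0 is neither 1 nor 27000, so continue squaring. x_1 = 16615^2 mod 27001 = 1. x_1 = 1 but x_0 ≠ ±1, a nontrivial square root of 1 — 12299 is a witness and 27001 is composite.
Base 20496: x_0 = 20496^3375 mod 27001 = 22755. x_0 is neither 1 nor 27000, so continue squaring. x_1 = 22755^2 mod 27001 = 18849. x_2 = 18849^2 mod 27001 = 5643. Reached i = s−1 = 2 without hitting −1: 20496 is a Miller–Rabin witness and 27001 is composite.
Base 23276: x_0 = 23276^3375 mod 27001 = 11097. x_0 is neither 1 nor 27000, so continue squaring. x_1 = 11097^2 mod 27001 = 18849. x_2 = 18849^2 mod 27001 = 5643. Reached i = s−1 = 2 without hitting −1: 23276 is a Miller–Rabin witness and 27001 is composite.
The smallest witness among the given bases is 12299.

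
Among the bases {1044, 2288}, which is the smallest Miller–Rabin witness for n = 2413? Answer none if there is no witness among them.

2288

n − 1 = 2412 = 2^2 · 603, so s = 2 and d = 603.
Base 1044: x_0 = 1044^603 mod 2413 = 2412. x_0 = 2412 ≡ −1, so 1044 is not a witness.
Base 2288: x_0 = 2288^603 mod 2413 = 1272. x_0 is neither 1 nor 2412, so continue squaring. x_1 = 1272^2 mod 2413 = 1274. Reached i = s−1 = 1 without hitting −1: 2288 is a Miller–Rabin witness and 2413 is composite.
The smallest witness among the given bases is 2288.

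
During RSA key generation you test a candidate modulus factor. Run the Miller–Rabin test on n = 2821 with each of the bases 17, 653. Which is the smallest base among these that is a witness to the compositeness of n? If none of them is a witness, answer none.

n − 1 = 2820 = 2^2 · 705, so s = 2 and d = 705.
Base 17: x_0 = 17^705 mod 2821 = 2820. x_0 = 2820 ≡ −1, so 17 is not a witness.
Base 653: x_0 = 653^705 mod 2821 = 1. x_0 = 1, so 653 is not a witness.
No listed base is a witness for 2821.

none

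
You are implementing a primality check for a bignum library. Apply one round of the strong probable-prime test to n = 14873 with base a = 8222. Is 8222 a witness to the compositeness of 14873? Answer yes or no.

yes

n − 1 = 14872 = 2^3 · 1859, so s = 3 and d = 1859.
x_0 = 8222^1859 mod 14873 = 9584.
x_0 is neither 1 nor 14872, so continue squaring.
x_1 = 9584^2 mod 14873 = 12281.
x_2 = 12281^2 mod 14873 = 10741.
Reached i = s−1 = 2 without hitting −1: 8222 is a Miller–Rabin witness and 14873 is composite.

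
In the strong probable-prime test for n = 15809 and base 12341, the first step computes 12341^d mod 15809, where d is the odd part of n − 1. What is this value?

1694

n − 1 = 15808 = 2^6 · 247, so s = 6 and d = 247.
12341^247 mod 15809 = 1694.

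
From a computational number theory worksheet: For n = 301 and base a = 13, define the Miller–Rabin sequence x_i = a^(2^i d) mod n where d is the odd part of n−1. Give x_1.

n − 1 = 300 = 2^2 · 75, so s = 2 and d = 75.
x_0 = 13^75 mod 301 = 41.
x_1 = 41^2 mod 301 = 176.

176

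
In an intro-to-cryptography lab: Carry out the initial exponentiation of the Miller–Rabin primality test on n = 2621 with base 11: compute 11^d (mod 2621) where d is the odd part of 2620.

1

n − 1 = 2620 = 2^2 · 655, so s = 2 and d = 655.
Repeated squaring mod 2621: 11^1 ≡ 11, 11^2 ≡ 121, 11^4 ≡ 1536, 11^8 ≡ 396, 11^16 ≡ 2177, 11^32 ≡ 561, 11^64 ≡ 201, 11^128 ≡ 1086, 11^256 ≡ 2567, 11^512 ≡ 295.
655 = 512 + 128 + 8 + 4 + 2 + 1, so 11^655 ≡ 295·1086·396·1536·121·11 ≡ 1 (mod 2621).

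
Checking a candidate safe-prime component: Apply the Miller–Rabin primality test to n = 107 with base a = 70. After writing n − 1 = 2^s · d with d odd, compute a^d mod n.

106

n − 1 = 106 = 2^1 · 53, so s = 1 and d = 53.
70^53 mod 107 = 106.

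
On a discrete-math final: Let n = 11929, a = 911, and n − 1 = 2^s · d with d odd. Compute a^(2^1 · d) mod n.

n − 1 = 11928 = 2^3 · 1491, so s = 3 and d = 1491.
x_0 = 911^1491 mod 11929 = 6420.
x_1 = 6420^2 mod 11929 = 1705.

1705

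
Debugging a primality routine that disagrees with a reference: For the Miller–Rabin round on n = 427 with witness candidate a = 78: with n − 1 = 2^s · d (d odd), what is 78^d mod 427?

n − 1 = 426 = 2^1 · 213, so s = 1 and d = 213.
78^213 mod 427 = 211.

211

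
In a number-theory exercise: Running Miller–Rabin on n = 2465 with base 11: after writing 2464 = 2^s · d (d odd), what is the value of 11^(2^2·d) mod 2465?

871

n − 1 = 2464 = 2^5 · 77, so s = 5 and d = 77.
Repeated squaring mod 2465: 11^1 ≡ 11, 11^2 ≡ 121, 11^4 ≡ 2316, 11^8 ≡ 16, 11^16 ≡ 256, 11^32 ≡ 1446, 11^64 ≡ 596.
77 = 64 + 8 + 4 + 1, so 11^77 ≡ 596·16·2316·11 ≡ 1061 (mod 2465).
x_0 = 1061.
x_1 = 1061^2 mod 2465 = 1681.
x_2 = 1681^2 mod 2465 = 871.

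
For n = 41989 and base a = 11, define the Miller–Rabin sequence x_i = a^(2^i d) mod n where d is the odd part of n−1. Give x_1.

n − 1 = 41988 = 2^2 · 10497, so s = 2 and d = 10497.
By repeated squaring, 11^10497 ≡ 30186 (mod 41989).
x_0 = 30186.
x_1 = 30186^2 mod 41989 = 33296.

33296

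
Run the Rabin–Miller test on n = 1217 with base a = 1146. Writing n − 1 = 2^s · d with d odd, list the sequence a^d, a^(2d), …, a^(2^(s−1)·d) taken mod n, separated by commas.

n − 1 = 1216 = 2^6 · 19, so s = 6 and d = 19.
x_0 = 1146^19 mod 1217 = 480.
x_1 = 480^2 mod 1217 = 387.
x_2 = 387^2 mod 1217 = 78.
x_3 = 78^2 mod 1217 = 1216.
x_4 = 1216^2 mod 1217 = 1.
x_5 = 1^2 mod 1217 = 1.

480, 387, 78, 1216, 1, 1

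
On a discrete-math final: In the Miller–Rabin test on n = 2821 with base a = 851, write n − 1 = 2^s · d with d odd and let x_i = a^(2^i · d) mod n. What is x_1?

n − 1 = 2820 = 2^2 · 705, so s = 2 and d = 705.
Repeated squaring mod 2821: 851^1 ≡ 851, 851^2 ≡ 2025, 851^4 ≡ 1712, 851^8 ≡ 2746, 851^16 ≡ 2804, 851^32 ≡ 289, 851^64 ≡ 1712, 851^128 ≡ 2746, 851^256 ≡ 2804, 851^512 ≡ 289.
705 = 512 + 128 + 64 + 1, so 851^705 ≡ 289·2746·1712·851 ≡ 2605 (mod 2821).
x_0 = 2605.
x_1 = 2605^2 mod 2821 = 1520.

1520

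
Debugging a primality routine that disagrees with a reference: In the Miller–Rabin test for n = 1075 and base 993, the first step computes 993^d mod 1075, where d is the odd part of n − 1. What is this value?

293

n − 1 = 1074 = 2^1 · 537, so s = 1 and d = 537.
993^537 mod 1075 = 293.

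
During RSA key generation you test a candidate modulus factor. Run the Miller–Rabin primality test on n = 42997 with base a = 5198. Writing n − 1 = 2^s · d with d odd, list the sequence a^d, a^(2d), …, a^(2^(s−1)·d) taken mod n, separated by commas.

n − 1 = 42996 = 2^2 · 10749, so s = 2 and d = 10749.
x_0 = 5198^10749 mod 42997 = 40129.
x_1 = 40129^2 mod 42997 = 12997.

40129, 12997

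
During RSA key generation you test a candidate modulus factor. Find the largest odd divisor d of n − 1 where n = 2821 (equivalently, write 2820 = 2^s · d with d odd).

705

Halving: 2820 → 1410 → 705; 705 is odd.
So 2820 = 2^2 · 705.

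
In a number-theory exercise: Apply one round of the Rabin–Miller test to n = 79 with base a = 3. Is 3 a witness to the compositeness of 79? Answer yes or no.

no

n − 1 = 78 = 2^1 · 39, so s = 1 and d = 39.
Repeated squaring mod 79: 3^1 ≡ 3, 3^2 ≡ 9, 3^4 ≡ 2, 3^8 ≡ 4, 3^16 ≡ 16, 3^32 ≡ 19.
39 = 32 + 4 + 2 + 1, so 3^39 ≡ 19·2·9·3 ≡ 78 (mod 79).
x_0 = 3^39 mod 79 = 78.
x_0 = 78 ≡ −1, so 3 is not a witness.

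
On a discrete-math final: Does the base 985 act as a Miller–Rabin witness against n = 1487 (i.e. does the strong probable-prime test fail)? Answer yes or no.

no

n − 1 = 1486 = 2^1 · 743, so s = 1 and d = 743.
By repeated squaring, 985^743 ≡ 1 (mod 1487).
x_0 = 985^743 mod 1487 = 1.
x_0 = 1, so 985 is not a witness.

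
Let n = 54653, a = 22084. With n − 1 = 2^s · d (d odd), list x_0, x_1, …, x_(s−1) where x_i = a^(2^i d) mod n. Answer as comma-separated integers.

9689, 37520

n − 1 = 54652 = 2^2 · 13663, so s = 2 and d = 13663.
x_0 = 22084^13663 mod 54653 = 9689.
x_1 = 9689^2 mod 54653 = 37520.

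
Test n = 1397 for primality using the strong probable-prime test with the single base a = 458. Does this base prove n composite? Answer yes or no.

yes

n − 1 = 1396 = 2^2 · 349, so s = 2 and d = 349.
By repeated squaring, 458^349 ≡ 1372 (mod 1397).
x_0 = 458^349 mod 1397 = 1372.
x_0 is neither 1 nor 1396, so continue squaring.
x_1 = 1372^2 mod 1397 = 625.
Reached i = s−1 = 1 without hitting −1: 458 is a Miller–Rabin witness and 1397 is composite.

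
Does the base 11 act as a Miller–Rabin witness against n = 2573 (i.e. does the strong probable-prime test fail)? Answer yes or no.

yes

n − 1 = 2572 = 2^2 · 643, so s = 2 and d = 643.
Repeated squaring mod 2573: 11^1 ≡ 11, 11^2 ≡ 121, 11^4 ≡ 1776, 11^8 ≡ 2251, 11^16 ≡ 764, 11^32 ≡ 2198, 11^64 ≡ 1683, 11^128 ≡ 2189, 11^256 ≡ 795, 11^512 ≡ 1640.
643 = 512 + 128 + 2 + 1, so 11^643 ≡ 1640·2189·121·11 ≡ 796 (mod 2573).
x_0 = 11^643 mod 2573 = 796.
x_0 is neither 1 nor 2572, so continue squaring.
x_1 = 796^2 mod 2573 = 658.
Reached i = s−1 = 1 without hitting −1: 11 is a Miller–Rabin witness and 2573 is composite.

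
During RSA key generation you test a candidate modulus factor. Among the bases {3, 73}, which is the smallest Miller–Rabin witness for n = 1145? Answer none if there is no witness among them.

n − 1 = 1144 = 2^3 · 143, so s = 3 and d = 143.
Base 3: x_0 = 3^143 mod 1145 = 387. x_0 is neither 1 nor 1144, so continue squaring. x_1 = 387^2 mod 1145 = 919. x_2 = 919^2 mod 1145 = 696. Reached i = s−1 = 2 without hitting −1: 3 is a Miller–Rabin witness and 1145 is composite.
Base 73: x_0 = 73^143 mod 1145 = 152. x_0 is neither 1 nor 1144, so continue squaring. x_1 = 152^2 mod 1145 = 204. x_2 = 204^2 mod 1145 = 396. Reached i = s−1 = 2 without hitting −1: 73 is a Miller–Rabin witness and 1145 is composite.
The smallest witness among the given bases is 3.

3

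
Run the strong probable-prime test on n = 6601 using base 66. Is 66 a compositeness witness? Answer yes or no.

n − 1 = 6600 = 2^3 · 825, so s = 3 and d = 825.
Repeated squaring mod 6601: 66^1 ≡ 66, 66^2 ≡ 4356, 66^4 ≡ 3462, 66^8 ≡ 4629, 66^16 ≡ 795, 66^32 ≡ 4930, 66^64 ≡ 18, 66^128 ≡ 324, 66^256 ≡ 5961, 66^512 ≡ 338.
825 = 512 + 256 + 32 + 16 + 8 + 1, so 66^825 ≡ 338·5961·4930·795·4629·66 ≡ 6600 (mod 6601).
x_0 = 66^825 mod 6601 = 6600.
x_0 = 6600 ≡ −1, so 66 is not a witness.

no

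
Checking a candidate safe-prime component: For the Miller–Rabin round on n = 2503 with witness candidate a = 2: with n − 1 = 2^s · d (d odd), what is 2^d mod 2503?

1

n − 1 = 2502 = 2^1 · 1251, so s = 1 and d = 1251.
By repeated squaring, 2^1251 ≡ 1 (mod 2503).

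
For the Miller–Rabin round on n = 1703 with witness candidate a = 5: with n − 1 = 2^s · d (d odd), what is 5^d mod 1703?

1477

n − 1 = 1702 = 2^1 · 851, so s = 1 and d = 851.
By repeated squaring, 5^851 ≡ 1477 (mod 1703).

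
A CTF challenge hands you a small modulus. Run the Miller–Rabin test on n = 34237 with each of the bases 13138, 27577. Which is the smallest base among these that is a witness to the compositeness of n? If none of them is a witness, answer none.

n − 1 = 34236 = 2^2 · 8559, so s = 2 and d = 8559.
Base 13138: x_0 = 13138^8559 mod 34237 = 30659. x_0 is neither 1 nor 34236, so continue squaring. x_1 = 30659^2 mod 34237 = 31683. Reached i = s−1 = 1 without hitting −1: 13138 is a Miller–Rabin witness and 34237 is composite.
Base 27577: x_0 = 27577^8559 mod 34237 = 5132. x_0 is neither 1 nor 34236, so continue squaring. x_1 = 5132^2 mod 34237 = 9171. Reached i = s−1 = 1 without hitting −1: 27577 is a Miller–Rabin witness and 34237 is composite.
The smallest witness among the given bases is 13138.

13138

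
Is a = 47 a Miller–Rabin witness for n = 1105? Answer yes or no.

no

n − 1 = 1104 = 2^4 · 69, so s = 4 and d = 69.
x_0 = 47^69 mod 1105 = 47.
x_0 is neither 1 nor 1104, so continue squaring.
x_1 = 47^2 mod 1105 = 1104.
x_1 ≡ −1, so 47 is not a witness.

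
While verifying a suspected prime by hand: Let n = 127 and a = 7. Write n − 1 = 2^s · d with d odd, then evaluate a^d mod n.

n − 1 = 126 = 2^1 · 63, so s = 1 and d = 63.
7^63 mod 127 = 126.

126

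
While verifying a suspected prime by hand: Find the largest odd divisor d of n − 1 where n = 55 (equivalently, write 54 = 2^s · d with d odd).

27

Halving: 54 → 27; 27 is odd.
So 54 = 2^1 · 27.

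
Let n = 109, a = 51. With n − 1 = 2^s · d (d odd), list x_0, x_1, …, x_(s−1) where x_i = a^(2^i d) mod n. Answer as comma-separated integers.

n − 1 = 108 = 2^2 · 27, so s = 2 and d = 27.
x_0 = 51^27 mod 109 = 33.
x_1 = 33^2 mod 109 = 108.

33, 108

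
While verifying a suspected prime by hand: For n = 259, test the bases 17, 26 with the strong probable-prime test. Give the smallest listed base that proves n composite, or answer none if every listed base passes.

n − 1 = 258 = 2^1 · 129, so s = 1 and d = 129.
Base 17: x_0 = 17^129 mod 259 = 230. x_0 ∉ {1, 258} and s = 1, so 17 is a Miller–Rabin witness and 259 is composite.
Base 26: x_0 = 26^129 mod 259 = 223. x_0 ∉ {1, 258} and s = 1, so 26 is a Miller–Rabin witness and 259 is composite.
The smallest witness among the given bases is 17.

17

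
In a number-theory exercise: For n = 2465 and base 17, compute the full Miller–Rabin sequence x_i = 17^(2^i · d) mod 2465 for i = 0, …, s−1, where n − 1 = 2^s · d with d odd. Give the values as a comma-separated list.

17, 289, 2176, 2176, 2176

n − 1 = 2464 = 2^5 · 77, so s = 5 and d = 77.
x_0 = 17^77 mod 2465 = 17.
x_1 = 17^2 mod 2465 = 289.
x_2 = 289^2 mod 2465 = 2176.
x_3 = 2176^2 mod 2465 = 2176.
x_4 = 2176^2 mod 2465 = 2176.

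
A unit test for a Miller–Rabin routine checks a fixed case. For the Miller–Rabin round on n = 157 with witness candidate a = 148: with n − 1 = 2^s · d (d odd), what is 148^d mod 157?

n − 1 = 156 = 2^2 · 39, so s = 2 and d = 39.
Repeated squaring mod 157: 148^1 ≡ 148, 148^2 ≡ 81, 148^4 ≡ 124, 148^8 ≡ 147, 148^16 ≡ 100, 148^32 ≡ 109.
39 = 32 + 4 + 2 + 1, so 148^39 ≡ 109·124·81·148 ≡ 156 (mod 157).

156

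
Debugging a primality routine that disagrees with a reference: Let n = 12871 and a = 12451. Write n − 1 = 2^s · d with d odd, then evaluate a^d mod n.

n − 1 = 12870 = 2^1 · 6435, so s = 1 and d = 6435.
Repeated squaring mod 12871: 12451^1 ≡ 12451, 12451^2 ≡ 9077, 12451^4 ≡ 4658, 12451^8 ≡ 9329, 12451^16 ≡ 9410, 12451^32 ≡ 8491, 12451^64 ≡ 6610, 12451^128 ≡ 7926, 12451^256 ≡ 10996, 12451^512 ≡ 1842, 12451^1024 ≡ 7891, 12451^2048 ≡ 10854, 12451^4096 ≡ 1053.
6435 = 4096 + 2048 + 256 + 32 + 2 + 1, so 12451^6435 ≡ 1053·10854·10996·8491·9077·12451 ≡ 7636 (mod 12871).

7636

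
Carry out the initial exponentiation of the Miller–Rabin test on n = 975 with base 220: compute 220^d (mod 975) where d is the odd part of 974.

n − 1 = 974 = 2^1 · 487, so s = 1 and d = 487.
220^487 mod 975 = 25.

25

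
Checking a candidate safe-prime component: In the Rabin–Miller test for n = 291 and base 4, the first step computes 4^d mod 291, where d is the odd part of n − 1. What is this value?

n − 1 = 290 = 2^1 · 145, so s = 1 and d = 145.
By repeated squaring, 4^145 ≡ 4 (mod 291).

4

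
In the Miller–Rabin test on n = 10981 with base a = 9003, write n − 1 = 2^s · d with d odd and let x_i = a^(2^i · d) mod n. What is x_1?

n − 1 = 10980 = 2^2 · 2745, so s = 2 and d = 2745.
Repeated squaring mod 10981: 9003^1 ≡ 9003, 9003^2 ≡ 3248, 9003^4 ≡ 7744, 9003^8 ≡ 2295, 9003^16 ≡ 7126, 9003^32 ≡ 3732, 9003^64 ≡ 3916, 9003^128 ≡ 5580, 9003^256 ≡ 5265, 9003^512 ≡ 4181, 9003^1024 ≡ 9990, 9003^2048 ≡ 4772.
2745 = 2048 + 512 + 128 + 32 + 16 + 8 + 1, so 9003^2745 ≡ 4772·4181·5580·3732·7126·2295·9003 ≡ 3260 (mod 10981).
x_0 = 3260.
x_1 = 3260^2 mod 10981 = 8973.

8973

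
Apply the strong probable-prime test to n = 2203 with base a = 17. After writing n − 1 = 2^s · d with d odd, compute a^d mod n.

2202

n − 1 = 2202 = 2^1 · 1101, so s = 1 and d = 1101.
17^1101 mod 2203 = 2202.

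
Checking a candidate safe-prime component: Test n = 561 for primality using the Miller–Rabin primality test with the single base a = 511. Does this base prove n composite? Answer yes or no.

no

n − 1 = 560 = 2^4 · 35, so s = 4 and d = 35.
Repeated squaring mod 561: 511^1 ≡ 511, 511^2 ≡ 256, 511^4 ≡ 460, 511^8 ≡ 103, 511^16 ≡ 511, 511^32 ≡ 256.
35 = 32 + 2 + 1, so 511^35 ≡ 256·256·511 ≡ 1 (mod 561).
x_0 = 511^35 mod 561 = 1.
x_0 = 1, so 511 is not a witness.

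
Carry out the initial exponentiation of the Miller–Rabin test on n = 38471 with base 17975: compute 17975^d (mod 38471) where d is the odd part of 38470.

26821

n − 1 = 38470 = 2^1 · 19235, so s = 1 and d = 19235.
17975^19235 mod 38471 = 26821.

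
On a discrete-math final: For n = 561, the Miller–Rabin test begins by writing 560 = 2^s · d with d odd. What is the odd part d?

Halving: 560 → 280 → 140 → 70 → 35; 35 is odd.
So 560 = 2^4 · 35.

35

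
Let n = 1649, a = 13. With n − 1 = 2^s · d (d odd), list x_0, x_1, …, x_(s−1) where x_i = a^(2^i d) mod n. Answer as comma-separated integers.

769, 1019, 1140, 188

n − 1 = 1648 = 2^4 · 103, so s = 4 and d = 103.
x_0 = 13^103 mod 1649 = 769.
x_1 = 769^2 mod 1649 = 1019.
x_2 = 1019^2 mod 1649 = 1140.
x_3 = 1140^2 mod 1649 = 188.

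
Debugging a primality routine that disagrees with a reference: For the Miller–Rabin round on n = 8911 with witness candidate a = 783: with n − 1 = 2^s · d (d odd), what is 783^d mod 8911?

n − 1 = 8910 = 2^1 · 4455, so s = 1 and d = 4455.
783^4455 mod 8911 = 2813.

2813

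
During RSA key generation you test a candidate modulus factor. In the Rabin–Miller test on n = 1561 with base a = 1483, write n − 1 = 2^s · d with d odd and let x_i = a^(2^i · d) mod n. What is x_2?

8

n − 1 = 1560 = 2^3 · 195, so s = 3 and d = 195.
x_0 = 1483^195 mod 1561 = 314.
x_1 = 314^2 mod 1561 = 253.
x_2 = 253^2 mod 1561 = 8.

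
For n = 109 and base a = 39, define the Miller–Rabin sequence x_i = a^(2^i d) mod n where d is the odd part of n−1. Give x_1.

108

n − 1 = 108 = 2^2 · 27, so s = 2 and d = 27.
x_0 = 39^27 mod 109 = 76.
x_1 = 76^2 mod 109 = 108.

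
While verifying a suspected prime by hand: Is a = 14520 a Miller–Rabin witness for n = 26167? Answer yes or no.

yes

n − 1 = 26166 = 2^1 · 13083, so s = 1 and d = 13083.
Repeated squaring mod 26167: 14520^1 ≡ 14520, 14520^2 ≡ 2881, 14520^4 ≡ 5222, 14520^8 ≡ 3270, 14520^16 ≡ 16764, 14520^32 ≡ 24283, 14520^64 ≡ 16911, 14520^128 ≡ 2778, 14520^256 ≡ 24186, 14520^512 ≡ 25478, 14520^1024 ≡ 3715, 14520^2048 ≡ 11216, 14520^4096 ≡ 13887, 14520^8192 ≡ 24146.
13083 = 8192 + 4096 + 512 + 256 + 16 + 8 + 2 + 1, so 14520^13083 ≡ 24146·13887·25478·24186·16764·3270·2881·14520 ≡ 23503 (mod 26167).
x_0 = 14520^13083 mod 26167 = 23503.
x_0 ∉ {1, 26166} and s = 1, so 14520 is a Miller–Rabin witness and 26167 is composite.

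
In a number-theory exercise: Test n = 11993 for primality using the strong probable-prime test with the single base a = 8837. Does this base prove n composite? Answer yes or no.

n − 1 = 11992 = 2^3 · 1499, so s = 3 and d = 1499.
x_0 = 8837^1499 mod 11993 = 39.
x_0 is neither 1 nor 11992, so continue squaring.
x_1 = 39^2 mod 11993 = 1521.
x_2 = 1521^2 mod 11993 = 10785.
Reached i = s−1 = 2 without hitting −1: 8837 is a Miller–Rabin witness and 11993 is composite.

yes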